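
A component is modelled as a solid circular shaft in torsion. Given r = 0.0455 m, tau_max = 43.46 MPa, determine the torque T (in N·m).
Model: a solid circular shaft in torsion, so tau_max = (2·T) / (π·r^3).
Solve for T: T = (π·tau_max·r^3) / 2.
Convert to SI units:
  tau_max = 43.46 MPa = 4.346 × 10⁷ Pa
Substitute:
  T = (π × (4.346 × 10⁷) × 0.0455^3) / 2
  T = 6430 N·m
Final answer: T = 6430 N·m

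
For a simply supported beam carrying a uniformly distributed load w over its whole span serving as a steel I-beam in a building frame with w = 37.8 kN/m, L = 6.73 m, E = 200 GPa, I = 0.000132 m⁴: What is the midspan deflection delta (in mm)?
Model: a simply supported beam carrying a uniformly distributed load w over its whole span, so delta = (5·w·L^4) / (384·E·I).
Convert to SI units:
  w = 37.8 kN/m = 37800 N/m
  E = 200 GPa = 2 × 10¹¹ Pa
Substitute:
  delta = (5 × 37800 × 6.73^4) / (384 × (2 × 10¹¹) × 0.000132)
  delta = 0.03825 m
Convert: delta = 0.03825 m = 38.25 mm
Final answer: delta = 38.25 mm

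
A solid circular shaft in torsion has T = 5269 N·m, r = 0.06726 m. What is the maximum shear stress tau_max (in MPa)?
Model: a solid circular shaft in torsion, so tau_max = (2·T) / (π·r^3).
Substitute:
  tau_max = (2 × 5269) / (π × 0.06726^3)
  tau_max = 1.102 × 10⁷ Pa
Convert: tau_max = 1.102 × 10⁷ Pa = 11.02 MPa
Final answer: tau_max = 11.02 MPa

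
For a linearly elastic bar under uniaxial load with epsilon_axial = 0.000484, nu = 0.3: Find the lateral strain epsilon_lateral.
Model: a linearly elastic bar under uniaxial load, so epsilon_lateral = -nu·epsilon_axial.
Substitute:
  epsilon_lateral = -(0.3 × 0.000484)
  epsilon_lateral = -0.0001452
Final answer: epsilon_lateral = -0.0001452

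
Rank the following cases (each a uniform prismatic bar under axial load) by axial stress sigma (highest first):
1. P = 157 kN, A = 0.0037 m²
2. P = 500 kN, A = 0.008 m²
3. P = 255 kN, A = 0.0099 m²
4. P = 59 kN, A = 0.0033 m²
Model: a uniform prismatic bar under axial load, so sigma = P / A (SI units).
  Case 1: sigma = 157000 / 0.0037 = 4.243 × 10⁷ Pa = 42.43 MPa
  Case 2: sigma = 500000 / 0.008 = 6.25 × 10⁷ Pa = 62.5 MPa
  Case 3: sigma = 255000 / 0.0099 = 2.576 × 10⁷ Pa = 25.76 MPa
  Case 4: sigma = 59000 / 0.0033 = 1.788 × 10⁷ Pa = 17.88 MPa
Ordering: 62.5 MPa (case 2) > 42.43 MPa (case 1) > 25.76 MPa (case 3) > 17.88 MPa (case 4)
Final answer: 2, 1, 3, 4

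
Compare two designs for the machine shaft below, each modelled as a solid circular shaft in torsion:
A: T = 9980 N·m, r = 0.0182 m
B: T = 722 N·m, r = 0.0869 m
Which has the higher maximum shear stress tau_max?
Model: a solid circular shaft in torsion, so tau_max = (2·T) / (π·r^3) (SI units).
  A: tau_max = (2 × 9980) / (π × 0.0182^3) = 1.054 × 10⁹ Pa = 1054 MPa
  B: tau_max = (2 × 722) / (π × 0.0869^3) = 700400 Pa = 0.7004 MPa
1054 MPa > 0.7004 MPa, so A is larger.
Final answer: A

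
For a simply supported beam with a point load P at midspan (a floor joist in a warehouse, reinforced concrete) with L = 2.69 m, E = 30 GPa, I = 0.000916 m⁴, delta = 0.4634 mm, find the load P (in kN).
Model: a simply supported beam with a point load P at midspan, so delta = (P·L^3) / (48·E·I).
Solve for P: P = (48·delta·E·I) / L^3.
Convert to SI units:
  E = 30 GPa = 3 × 10¹⁰ Pa
  delta = 0.4634 mm = 0.0004634 m
Substitute:
  P = (48 × 0.0004634 × (3 × 10¹⁰) × 0.000916) / 2.69^3
  P = 31400 N
Convert: P = 31400 N = 31.4 kN
Final answer: P = 31.4 kN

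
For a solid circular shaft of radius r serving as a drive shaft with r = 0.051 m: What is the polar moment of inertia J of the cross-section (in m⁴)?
Model: a solid circular shaft of radius r, so J = (π·r^4) / 2.
Substitute:
  J = (π × 0.051^4) / 2
  J = 1.063 × 10⁻⁵ m⁴
Final answer: J = 1.063 × 10⁻⁵ m⁴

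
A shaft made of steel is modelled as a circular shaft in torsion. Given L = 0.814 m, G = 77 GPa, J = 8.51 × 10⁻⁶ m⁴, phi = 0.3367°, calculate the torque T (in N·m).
Model: a circular shaft in torsion, so phi = (T·L) / (G·J).
Solve for T: T = (phi·G·J) / L.
Convert to SI units:
  G = 77 GPa = 7.7 × 10¹⁰ Pa
  phi = 0.3367° = 0.005877 rad
Substitute:
  T = (0.005877 × (7.7 × 10¹⁰) × (8.51 × 10⁻⁶)) / 0.814
  T = 4731 N·m
Final answer: T = 4731 N·m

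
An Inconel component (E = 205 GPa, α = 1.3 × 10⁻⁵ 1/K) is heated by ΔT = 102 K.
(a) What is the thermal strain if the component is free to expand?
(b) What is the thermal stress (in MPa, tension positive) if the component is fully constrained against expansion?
(a) Free thermal strain ε_th = α·ΔT = (1.3 × 10⁻⁵) × 102 = 0.001326
(b) Fully constrained, the expansion is suppressed, so σ = -E·α·ΔT. Convert E = 205 GPa = 2.05 × 10¹¹ Pa.
  σ = -(2.05 × 10¹¹) × (1.3 × 10⁻⁵) × 102 = -2.718 × 10⁸ Pa = -271.8 MPa (compressive)
Final answer: (a) ε_th = 0.001326, (b) σ = -271.8 MPa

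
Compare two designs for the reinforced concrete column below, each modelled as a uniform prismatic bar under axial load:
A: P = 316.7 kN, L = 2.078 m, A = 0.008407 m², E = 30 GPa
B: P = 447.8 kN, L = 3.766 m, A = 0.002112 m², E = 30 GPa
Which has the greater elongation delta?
Model: a uniform prismatic bar under axial load, so delta = (P·L) / (A·E) (SI units).
  A: delta = (316700 × 2.078) / (0.008407 × (3 × 10¹⁰)) = 0.002609 m = 2.609 mm
  B: delta = (447800 × 3.766) / (0.002112 × (3 × 10¹⁰)) = 0.02662 m = 26.62 mm
26.62 mm > 2.609 mm, so B is larger.
Final answer: B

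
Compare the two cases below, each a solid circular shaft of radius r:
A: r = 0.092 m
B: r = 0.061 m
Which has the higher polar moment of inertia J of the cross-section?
Model: a solid circular shaft of radius r, so J = (π·r^4) / 2 (SI units).
  A: J = (π × 0.092^4) / 2 = 0.0001125 m⁴
  B: J = (π × 0.061^4) / 2 = 2.175 × 10⁻⁵ m⁴
0.0001125 m⁴ > 2.175 × 10⁻⁵ m⁴, so A is larger.
Final answer: A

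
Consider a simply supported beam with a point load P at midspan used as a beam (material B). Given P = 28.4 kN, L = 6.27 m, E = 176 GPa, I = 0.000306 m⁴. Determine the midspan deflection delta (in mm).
Model: a simply supported beam with a point load P at midspan, so delta = (P·L^3) / (48·E·I).
Convert to SI units:
  P = 28.4 kN = 28400 N
  E = 176 GPa = 1.76 × 10¹¹ Pa
Substitute:
  delta = (28400 × 6.27^3) / (48 × (1.76 × 10¹¹) × 0.000306)
  delta = 0.002708 m
Convert: delta = 0.002708 m = 2.708 mm
Final answer: delta = 2.708 mm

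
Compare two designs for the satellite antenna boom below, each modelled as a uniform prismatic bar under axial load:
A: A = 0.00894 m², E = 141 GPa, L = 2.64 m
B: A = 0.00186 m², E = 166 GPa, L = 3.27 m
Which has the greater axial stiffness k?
Model: a uniform prismatic bar under axial load, so k = (A·E) / L (SI units).
  A: k = (0.00894 × (1.41 × 10¹¹)) / 2.64 = 4.775 × 10⁸ N/m = 477.5 MN/m
  B: k = (0.00186 × (1.66 × 10¹¹)) / 3.27 = 9.442 × 10⁷ N/m = 94.42 MN/m
477.5 MN/m > 94.42 MN/m, so A is larger.
Final answer: A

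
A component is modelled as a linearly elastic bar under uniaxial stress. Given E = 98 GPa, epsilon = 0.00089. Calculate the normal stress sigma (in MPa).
Model: a linearly elastic bar under uniaxial stress, so sigma = E·epsilon.
Convert to SI units:
  E = 98 GPa = 9.8 × 10¹⁰ Pa
Substitute:
  sigma = (9.8 × 10¹⁰) × 0.00089
  sigma = 8.722 × 10⁷ Pa
Convert: sigma = 8.722 × 10⁷ Pa = 87.22 MPa
Final answer: sigma = 87.22 MPa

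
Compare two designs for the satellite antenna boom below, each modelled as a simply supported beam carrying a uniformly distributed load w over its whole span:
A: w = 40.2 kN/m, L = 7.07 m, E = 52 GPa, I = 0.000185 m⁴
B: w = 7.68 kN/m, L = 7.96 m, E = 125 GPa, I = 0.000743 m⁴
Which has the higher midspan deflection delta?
Model: a simply supported beam carrying a uniformly distributed load w over its whole span, so delta = (5·w·L^4) / (384·E·I) (SI units).
  A: delta = (5 × 40200 × 7.07^4) / (384 × (5.2 × 10¹⁰) × 0.000185) = 0.1359 m = 135.9 mm
  B: delta = (5 × 7680 × 7.96^4) / (384 × (1.25 × 10¹¹) × 0.000743) = 0.004323 m = 4.323 mm
135.9 mm > 4.323 mm, so A is larger.
Final answer: A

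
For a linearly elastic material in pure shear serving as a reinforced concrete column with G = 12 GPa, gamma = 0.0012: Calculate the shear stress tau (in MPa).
Model: a linearly elastic material in pure shear, so tau = G·gamma.
Convert to SI units:
  G = 12 GPa = 1.2 × 10¹⁰ Pa
Substitute:
  tau = (1.2 × 10¹⁰) × 0.0012
  tau = 1.44 × 10⁷ Pa
Convert: tau = 1.44 × 10⁷ Pa = 14.4 MPa
Final answer: tau = 14.4 MPa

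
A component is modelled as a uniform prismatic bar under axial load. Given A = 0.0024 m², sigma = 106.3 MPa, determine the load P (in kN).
Model: a uniform prismatic bar under axial load, so sigma = P / A.
Solve for P: P = sigma·A.
Convert to SI units:
  sigma = 106.3 MPa = 1.063 × 10⁸ Pa
Substitute:
  P = (1.063 × 10⁸) × 0.0024
  P = 255100 N
Convert: P = 255100 N = 255.1 kN
Final answer: P = 255.1 kN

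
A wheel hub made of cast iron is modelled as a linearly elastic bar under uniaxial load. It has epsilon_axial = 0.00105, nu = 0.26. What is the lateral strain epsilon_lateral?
Model: a linearly elastic bar under uniaxial load, so epsilon_lateral = -nu·epsilon_axial.
Substitute:
  epsilon_lateral = -(0.26 × 0.00105)
  epsilon_lateral = -0.000273
Final answer: epsilon_lateral = -0.000273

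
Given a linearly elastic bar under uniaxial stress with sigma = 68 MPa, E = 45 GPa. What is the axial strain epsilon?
Model: a linearly elastic bar under uniaxial stress, so epsilon = sigma / E.
Convert to SI units:
  sigma = 68 MPa = 6.8 × 10⁷ Pa
  E = 45 GPa = 4.5 × 10¹⁰ Pa
Substitute:
  epsilon = (6.8 × 10⁷) / (4.5 × 10¹⁰)
  epsilon = 0.001511
Final answer: epsilon = 0.001511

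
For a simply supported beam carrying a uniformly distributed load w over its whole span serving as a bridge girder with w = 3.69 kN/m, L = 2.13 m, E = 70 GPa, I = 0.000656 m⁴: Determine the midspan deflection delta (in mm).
Model: a simply supported beam carrying a uniformly distributed load w over its whole span, so delta = (5·w·L^4) / (384·E·I).
Convert to SI units:
  w = 3.69 kN/m = 3690 N/m
  E = 70 GPa = 7 × 10¹⁰ Pa
Substitute:
  delta = (5 × 3690 × 2.13^4) / (384 × (7 × 10¹⁰) × 0.000656)
  delta = 2.154 × 10⁻⁵ m
Convert: delta = 2.154 × 10⁻⁵ m = 0.02154 mm
Final answer: delta = 0.02154 mm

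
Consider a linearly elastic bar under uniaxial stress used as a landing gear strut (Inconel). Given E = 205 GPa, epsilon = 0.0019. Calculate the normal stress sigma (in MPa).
Model: a linearly elastic bar under uniaxial stress, so sigma = E·epsilon.
Convert to SI units:
  E = 205 GPa = 2.05 × 10¹¹ Pa
Substitute:
  sigma = (2.05 × 10¹¹) × 0.0019
  sigma = 3.895 × 10⁸ Pa
Convert: sigma = 3.895 × 10⁸ Pa = 389.5 MPa
Final answer: sigma = 389.5 MPa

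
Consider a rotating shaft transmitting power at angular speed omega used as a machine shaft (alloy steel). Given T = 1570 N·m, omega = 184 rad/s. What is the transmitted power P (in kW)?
Model: a rotating shaft transmitting power at angular speed omega, so P = T·omega.
Substitute:
  P = 1570 × 184
  P = 288900 W
Convert: P = 288900 W = 288.9 kW
Final answer: P = 288.9 kW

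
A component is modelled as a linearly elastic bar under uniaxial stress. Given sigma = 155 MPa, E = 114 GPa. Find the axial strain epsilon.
Model: a linearly elastic bar under uniaxial stress, so epsilon = sigma / E.
Convert to SI units:
  sigma = 155 MPa = 1.55 × 10⁸ Pa
  E = 114 GPa = 1.14 × 10¹¹ Pa
Substitute:
  epsilon = (1.55 × 10⁸) / (1.14 × 10¹¹)
  epsilon = 0.00136
Final answer: epsilon = 0.00136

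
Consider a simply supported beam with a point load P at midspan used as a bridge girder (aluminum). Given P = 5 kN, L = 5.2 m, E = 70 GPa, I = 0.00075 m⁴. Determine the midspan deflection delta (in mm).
Model: a simply supported beam with a point load P at midspan, so delta = (P·L^3) / (48·E·I).
Convert to SI units:
  P = 5 kN = 5000 N
  E = 70 GPa = 7 × 10¹⁰ Pa
Substitute:
  delta = (5000 × 5.2^3) / (48 × (7 × 10¹⁰) × 0.00075)
  delta = 0.000279 m
Convert: delta = 0.000279 m = 0.279 mm
Final answer: delta = 0.279 mm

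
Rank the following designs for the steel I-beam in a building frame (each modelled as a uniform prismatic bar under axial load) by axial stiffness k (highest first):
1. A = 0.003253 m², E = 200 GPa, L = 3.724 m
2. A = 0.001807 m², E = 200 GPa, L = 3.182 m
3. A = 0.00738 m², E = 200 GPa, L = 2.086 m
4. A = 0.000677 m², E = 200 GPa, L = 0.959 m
Model: a uniform prismatic bar under axial load, so k = (A·E) / L (SI units).
  Case 1: k = (0.003253 × (2 × 10¹¹)) / 3.724 = 1.747 × 10⁸ N/m = 174.7 MN/m
  Case 2: k = (0.001807 × (2 × 10¹¹)) / 3.182 = 1.136 × 10⁸ N/m = 113.6 MN/m
  Case 3: k = (0.00738 × (2 × 10¹¹)) / 2.086 = 7.076 × 10⁸ N/m = 707.6 MN/m
  Case 4: k = (0.000677 × (2 × 10¹¹)) / 0.959 = 1.412 × 10⁸ N/m = 141.2 MN/m
Ordering: 707.6 MN/m (case 3) > 174.7 MN/m (case 1) > 141.2 MN/m (case 4) > 113.6 MN/m (case 2)
Final answer: 3, 1, 4, 2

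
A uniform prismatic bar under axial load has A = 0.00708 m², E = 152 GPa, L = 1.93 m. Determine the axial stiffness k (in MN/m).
Model: a uniform prismatic bar under axial load, so k = (A·E) / L.
Convert to SI units:
  E = 152 GPa = 1.52 × 10¹¹ Pa
Substitute:
  k = (0.00708 × (1.52 × 10¹¹)) / 1.93
  k = 5.576 × 10⁸ N/m
Convert: k = 5.576 × 10⁸ N/m = 557.6 MN/m
Final answer: k = 557.6 MN/m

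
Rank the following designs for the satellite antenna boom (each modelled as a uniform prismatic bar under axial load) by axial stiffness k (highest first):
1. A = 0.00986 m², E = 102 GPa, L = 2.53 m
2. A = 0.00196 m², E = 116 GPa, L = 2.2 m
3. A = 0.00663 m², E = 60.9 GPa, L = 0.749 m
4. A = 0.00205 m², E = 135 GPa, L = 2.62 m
Model: a uniform prismatic bar under axial load, so k = (A·E) / L (SI units).
  Case 1: k = (0.00986 × (1.02 × 10¹¹)) / 2.53 = 3.975 × 10⁸ N/m = 397.5 MN/m
  Case 2: k = (0.00196 × (1.16 × 10¹¹)) / 2.2 = 1.033 × 10⁸ N/m = 103.3 MN/m
  Case 3: k = (0.00663 × (6.09 × 10¹⁰)) / 0.749 = 5.391 × 10⁸ N/m = 539.1 MN/m
  Case 4: k = (0.00205 × (1.35 × 10¹¹)) / 2.62 = 1.056 × 10⁸ N/m = 105.6 MN/m
Ordering: 539.1 MN/m (case 3) > 397.5 MN/m (case 1) > 105.6 MN/m (case 4) > 103.3 MN/m (case 2)
Final answer: 3, 1, 4, 2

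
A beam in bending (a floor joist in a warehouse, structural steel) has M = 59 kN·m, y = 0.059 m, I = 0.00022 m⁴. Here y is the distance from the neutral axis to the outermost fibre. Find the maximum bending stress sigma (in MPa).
Model: a beam in bending, so sigma = (M·y) / I.
Convert to SI units:
  M = 59 kN·m = 59000 N·m
Substitute:
  sigma = (59000 × 0.059) / 0.00022
  sigma = 1.582 × 10⁷ Pa
Convert: sigma = 1.582 × 10⁷ Pa = 15.82 MPa
Final answer: sigma = 15.82 MPa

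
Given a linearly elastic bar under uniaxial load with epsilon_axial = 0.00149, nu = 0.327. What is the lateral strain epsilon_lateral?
Model: a linearly elastic bar under uniaxial load, so epsilon_lateral = -nu·epsilon_axial.
Substitute:
  epsilon_lateral = -(0.327 × 0.00149)
  epsilon_lateral = -0.0004872
Final answer: epsilon_lateral = -0.0004872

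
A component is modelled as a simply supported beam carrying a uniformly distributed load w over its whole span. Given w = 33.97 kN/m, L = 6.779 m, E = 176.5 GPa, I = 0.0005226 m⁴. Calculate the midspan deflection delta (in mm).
Model: a simply supported beam carrying a uniformly distributed load w over its whole span, so delta = (5·w·L^4) / (384·E·I).
Convert to SI units:
  w = 33.97 kN/m = 33970 N/m
  E = 176.5 GPa = 1.765 × 10¹¹ Pa
Substitute:
  delta = (5 × 33970 × 6.779^4) / (384 × (1.765 × 10¹¹) × 0.0005226)
  delta = 0.01013 m
Convert: delta = 0.01013 m = 10.13 mm
Final answer: delta = 10.13 mm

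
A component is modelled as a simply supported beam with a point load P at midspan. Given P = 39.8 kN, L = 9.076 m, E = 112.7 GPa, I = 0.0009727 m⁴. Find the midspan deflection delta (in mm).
Model: a simply supported beam with a point load P at midspan, so delta = (P·L^3) / (48·E·I).
Convert to SI units:
  P = 39.8 kN = 39800 N
  E = 112.7 GPa = 1.127 × 10¹¹ Pa
Substitute:
  delta = (39800 × 9.076^3) / (48 × (1.127 × 10¹¹) × 0.0009727)
  delta = 0.005655 m
Convert: delta = 0.005655 m = 5.655 mm
Final answer: delta = 5.655 mm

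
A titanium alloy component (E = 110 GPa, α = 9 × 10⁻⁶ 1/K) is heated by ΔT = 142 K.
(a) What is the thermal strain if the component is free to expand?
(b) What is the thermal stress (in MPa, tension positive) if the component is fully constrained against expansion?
(a) Free thermal strain ε_th = α·ΔT = (9 × 10⁻⁶) × 142 = 0.001278
(b) Fully constrained, the expansion is suppressed, so σ = -E·α·ΔT. Convert E = 110 GPa = 1.1 × 10¹¹ Pa.
  σ = -(1.1 × 10¹¹) × (9 × 10⁻⁶) × 142 = -1.406 × 10⁸ Pa = -140.6 MPa (compressive)
Final answer: (a) ε_th = 0.001278, (b) σ = -140.6 MPa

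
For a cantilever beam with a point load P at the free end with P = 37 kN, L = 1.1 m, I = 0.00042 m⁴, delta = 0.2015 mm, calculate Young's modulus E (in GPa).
Model: a cantilever beam with a point load P at the free end, so delta = (P·L^3) / (3·E·I).
Solve for E: E = (P·L^3) / (3·delta·I).
Convert to SI units:
  P = 37 kN = 37000 N
  delta = 0.2015 mm = 0.0002015 m
Substitute:
  E = (37000 × 1.1^3) / (3 × 0.0002015 × 0.00042)
  E = 1.94 × 10¹¹ Pa
Convert: E = 1.94 × 10¹¹ Pa = 194 GPa
Final answer: E = 194 GPa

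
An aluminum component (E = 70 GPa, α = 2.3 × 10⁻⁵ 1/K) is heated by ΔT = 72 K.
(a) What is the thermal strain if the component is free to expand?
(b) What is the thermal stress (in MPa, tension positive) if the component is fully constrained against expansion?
(a) Free thermal strain ε_th = α·ΔT = (2.3 × 10⁻⁵) × 72 = 0.001656
(b) Fully constrained, the expansion is suppressed, so σ = -E·α·ΔT. Convert E = 70 GPa = 7 × 10¹⁰ Pa.
  σ = -(7 × 10¹⁰) × (2.3 × 10⁻⁵) × 72 = -1.159 × 10⁸ Pa = -115.9 MPa (compressive)
Final answer: (a) ε_th = 0.001656, (b) σ = -115.9 MPa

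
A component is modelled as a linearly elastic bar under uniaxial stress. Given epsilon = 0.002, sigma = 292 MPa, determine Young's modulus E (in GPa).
Model: a linearly elastic bar under uniaxial stress, so sigma = E·epsilon.
Solve for E: E = sigma / epsilon.
Convert to SI units:
  sigma = 292 MPa = 2.92 × 10⁸ Pa
Substitute:
  E = (2.92 × 10⁸) / 0.002
  E = 1.46 × 10¹¹ Pa
Convert: E = 1.46 × 10¹¹ Pa = 146 GPa
Final answer: E = 146 GPa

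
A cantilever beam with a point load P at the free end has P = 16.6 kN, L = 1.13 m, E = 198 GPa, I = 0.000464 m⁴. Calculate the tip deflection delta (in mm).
Model: a cantilever beam with a point load P at the free end, so delta = (P·L^3) / (3·E·I).
Convert to SI units:
  P = 16.6 kN = 16600 N
  E = 198 GPa = 1.98 × 10¹¹ Pa
Substitute:
  delta = (16600 × 1.13^3) / (3 × (1.98 × 10¹¹) × 0.000464)
  delta = 8.69 × 10⁻⁵ m
Convert: delta = 8.69 × 10⁻⁵ m = 0.0869 mm
Final answer: delta = 0.0869 mm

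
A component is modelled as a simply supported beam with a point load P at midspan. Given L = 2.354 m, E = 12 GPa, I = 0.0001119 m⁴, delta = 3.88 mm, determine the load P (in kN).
Model: a simply supported beam with a point load P at midspan, so delta = (P·L^3) / (48·E·I).
Solve for P: P = (48·delta·E·I) / L^3.
Convert to SI units:
  E = 12 GPa = 1.2 × 10¹⁰ Pa
  delta = 3.88 mm = 0.00388 m
Substitute:
  P = (48 × 0.00388 × (1.2 × 10¹⁰) × 0.0001119) / 2.354^3
  P = 19170 N
Convert: P = 19170 N = 19.17 kN
Final answer: P = 19.17 kN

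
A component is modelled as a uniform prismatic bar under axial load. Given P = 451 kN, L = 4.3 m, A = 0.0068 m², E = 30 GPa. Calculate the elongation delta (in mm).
Model: a uniform prismatic bar under axial load, so delta = (P·L) / (A·E).
Convert to SI units:
  P = 451 kN = 451000 N
  E = 30 GPa = 3 × 10¹⁰ Pa
Substitute:
  delta = (451000 × 4.3) / (0.0068 × (3 × 10¹⁰))
  delta = 0.009506 m
Convert: delta = 0.009506 m = 9.506 mm
Final answer: delta = 9.506 mm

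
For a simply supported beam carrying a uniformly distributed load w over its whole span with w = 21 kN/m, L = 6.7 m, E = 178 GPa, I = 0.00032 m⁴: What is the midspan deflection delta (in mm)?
Model: a simply supported beam carrying a uniformly distributed load w over its whole span, so delta = (5·w·L^4) / (384·E·I).
Convert to SI units:
  w = 21 kN/m = 21000 N/m
  E = 178 GPa = 1.78 × 10¹¹ Pa
Substitute:
  delta = (5 × 21000 × 6.7^4) / (384 × (1.78 × 10¹¹) × 0.00032)
  delta = 0.009674 m
Convert: delta = 0.009674 m = 9.674 mm
Final answer: delta = 9.674 mm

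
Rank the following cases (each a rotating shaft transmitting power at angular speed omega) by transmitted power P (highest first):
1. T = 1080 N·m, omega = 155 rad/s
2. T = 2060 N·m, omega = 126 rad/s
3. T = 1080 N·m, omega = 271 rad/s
Model: a rotating shaft transmitting power at angular speed omega, so P = T·omega (SI units).
  Case 1: P = 1080 × 155 = 167400 W = 167.4 kW
  Case 2: P = 2060 × 126 = 259600 W = 259.6 kW
  Case 3: P = 1080 × 271 = 292700 W = 292.7 kW
Ordering: 292.7 kW (case 3) > 259.6 kW (case 2) > 167.4 kW (case 1)
Final answer: 3, 2, 1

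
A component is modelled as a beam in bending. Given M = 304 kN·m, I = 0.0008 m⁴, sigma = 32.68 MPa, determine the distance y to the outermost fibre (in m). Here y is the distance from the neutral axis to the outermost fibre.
Model: a beam in bending, so sigma = (M·y) / I.
Solve for y: y = (sigma·I) / M.
Convert to SI units:
  M = 304 kN·m = 304000 N·m
  sigma = 32.68 MPa = 3.268 × 10⁷ Pa
Substitute:
  y = ((3.268 × 10⁷) × 0.0008) / 304000
  y = 0.086 m
Final answer: y = 0.086 m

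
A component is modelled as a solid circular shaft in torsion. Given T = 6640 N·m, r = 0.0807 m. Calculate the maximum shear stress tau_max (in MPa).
Model: a solid circular shaft in torsion, so tau_max = (2·T) / (π·r^3).
Substitute:
  tau_max = (2 × 6640) / (π × 0.0807^3)
  tau_max = 8.043 × 10⁶ Pa
Convert: tau_max = 8.043 × 10⁶ Pa = 8.043 MPa
Final answer: tau_max = 8.043 MPa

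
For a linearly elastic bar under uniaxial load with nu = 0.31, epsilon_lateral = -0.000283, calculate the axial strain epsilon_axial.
Model: a linearly elastic bar under uniaxial load, so epsilon_lateral = -nu·epsilon_axial.
Solve for epsilon_axial: epsilon_axial = -epsilon_lateral / nu.
Substitute:
  epsilon_axial = -(-0.000283) / 0.31
  epsilon_axial = 0.0009129
Final answer: epsilon_axial = 0.0009129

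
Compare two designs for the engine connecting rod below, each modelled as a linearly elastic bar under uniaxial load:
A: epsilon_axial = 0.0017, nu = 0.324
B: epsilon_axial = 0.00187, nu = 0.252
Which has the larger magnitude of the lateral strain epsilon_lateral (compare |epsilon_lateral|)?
Model: a linearly elastic bar under uniaxial load, so epsilon_lateral = -nu·epsilon_axial (SI units).
  A: epsilon_lateral = -(0.324 × 0.0017) = -0.0005508
  B: epsilon_lateral = -(0.252 × 0.00187) = -0.0004712
|epsilon_lateral|: A = 0.0005508, B = 0.0004712, so A is larger in magnitude.
Final answer: A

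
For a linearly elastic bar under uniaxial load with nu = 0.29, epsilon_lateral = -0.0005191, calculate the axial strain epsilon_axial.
Model: a linearly elastic bar under uniaxial load, so epsilon_lateral = -nu·epsilon_axial.
Solve for epsilon_axial: epsilon_axial = -epsilon_lateral / nu.
Substitute:
  epsilon_axial = -(-0.0005191) / 0.29
  epsilon_axial = 0.00179
Final answer: epsilon_axial = 0.00179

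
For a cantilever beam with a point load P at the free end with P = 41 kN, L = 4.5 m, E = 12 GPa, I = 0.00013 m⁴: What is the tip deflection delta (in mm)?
Model: a cantilever beam with a point load P at the free end, so delta = (P·L^3) / (3·E·I).
Convert to SI units:
  P = 41 kN = 41000 N
  E = 12 GPa = 1.2 × 10¹⁰ Pa
Substitute:
  delta = (41000 × 4.5^3) / (3 × (1.2 × 10¹⁰) × 0.00013)
  delta = 0.7983 m
Convert: delta = 0.7983 m = 798.3 mm
Final answer: delta = 798.3 mm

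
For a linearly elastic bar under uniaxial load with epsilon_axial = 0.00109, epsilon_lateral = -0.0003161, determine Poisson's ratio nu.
Model: a linearly elastic bar under uniaxial load, so epsilon_lateral = -nu·epsilon_axial.
Solve for nu: nu = -epsilon_lateral / epsilon_axial.
Substitute:
  nu = -(-0.0003161) / 0.00109
  nu = 0.29
Final answer: nu = 0.29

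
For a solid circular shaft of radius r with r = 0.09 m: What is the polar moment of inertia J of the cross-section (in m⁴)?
Model: a solid circular shaft of radius r, so J = (π·r^4) / 2.
Substitute:
  J = (π × 0.09^4) / 2
  J = 0.0001031 m⁴
Final answer: J = 0.0001031 m⁴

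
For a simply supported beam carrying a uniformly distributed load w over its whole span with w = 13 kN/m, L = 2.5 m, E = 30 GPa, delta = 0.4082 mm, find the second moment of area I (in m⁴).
Model: a simply supported beam carrying a uniformly distributed load w over its whole span, so delta = (5·w·L^4) / (384·E·I).
Solve for I: I = (5·w·L^4) / (384·delta·E).
Convert to SI units:
  w = 13 kN/m = 13000 N/m
  E = 30 GPa = 3 × 10¹⁰ Pa
  delta = 0.4082 mm = 0.0004082 m
Substitute:
  I = (5 × 13000 × 2.5^4) / (384 × 0.0004082 × (3 × 10¹⁰))
  I = 0.0005399 m⁴
Final answer: I = 0.0005399 m⁴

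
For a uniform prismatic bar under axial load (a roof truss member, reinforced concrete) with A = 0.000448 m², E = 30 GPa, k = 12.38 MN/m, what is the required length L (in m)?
Model: a uniform prismatic bar under axial load, so k = (A·E) / L.
Solve for L: L = (A·E) / k.
Convert to SI units:
  E = 30 GPa = 3 × 10¹⁰ Pa
  k = 12.38 MN/m = 1.238 × 10⁷ N/m
Substitute:
  L = (0.000448 × (3 × 10¹⁰)) / (1.238 × 10⁷)
  L = 1.086 m
Final answer: L = 1.086 m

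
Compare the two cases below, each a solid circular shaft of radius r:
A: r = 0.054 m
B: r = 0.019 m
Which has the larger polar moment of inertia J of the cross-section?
Model: a solid circular shaft of radius r, so J = (π·r^4) / 2 (SI units).
  A: J = (π × 0.054^4) / 2 = 1.336 × 10⁻⁵ m⁴
  B: J = (π × 0.019^4) / 2 = 2.047 × 10⁻⁷ m⁴
1.336 × 10⁻⁵ m⁴ > 2.047 × 10⁻⁷ m⁴, so A is larger.
Final answer: A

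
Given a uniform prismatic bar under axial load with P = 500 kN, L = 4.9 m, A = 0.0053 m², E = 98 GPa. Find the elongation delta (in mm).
Model: a uniform prismatic bar under axial load, so delta = (P·L) / (A·E).
Convert to SI units:
  P = 500 kN = 500000 N
  E = 98 GPa = 9.8 × 10¹⁰ Pa
Substitute:
  delta = (500000 × 4.9) / (0.0053 × (9.8 × 10¹⁰))
  delta = 0.004717 m
Convert: delta = 0.004717 m = 4.717 mm
Final answer: delta = 4.717 mm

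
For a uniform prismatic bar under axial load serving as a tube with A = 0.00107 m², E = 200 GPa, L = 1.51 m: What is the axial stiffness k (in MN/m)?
Model: a uniform prismatic bar under axial load, so k = (A·E) / L.
Convert to SI units:
  E = 200 GPa = 2 × 10¹¹ Pa
Substitute:
  k = (0.00107 × (2 × 10¹¹)) / 1.51
  k = 1.417 × 10⁸ N/m
Convert: k = 1.417 × 10⁸ N/m = 141.7 MN/m
Final answer: k = 141.7 MN/m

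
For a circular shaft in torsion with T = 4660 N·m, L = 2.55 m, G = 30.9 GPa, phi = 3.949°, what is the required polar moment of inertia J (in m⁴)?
Model: a circular shaft in torsion, so phi = (T·L) / (G·J).
Solve for J: J = (T·L) / (phi·G).
Convert to SI units:
  G = 30.9 GPa = 3.09 × 10¹⁰ Pa
  phi = 3.949° = 0.06892 rad
Substitute:
  J = (4660 × 2.55) / (0.06892 × (3.09 × 10¹⁰))
  J = 5.58 × 10⁻⁶ m⁴
Final answer: J = 5.58 × 10⁻⁶ m⁴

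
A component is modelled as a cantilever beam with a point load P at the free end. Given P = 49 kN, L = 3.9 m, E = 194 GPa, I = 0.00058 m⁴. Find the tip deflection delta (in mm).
Model: a cantilever beam with a point load P at the free end, so delta = (P·L^3) / (3·E·I).
Convert to SI units:
  P = 49 kN = 49000 N
  E = 194 GPa = 1.94 × 10¹¹ Pa
Substitute:
  delta = (49000 × 3.9^3) / (3 × (1.94 × 10¹¹) × 0.00058)
  delta = 0.008611 m
Convert: delta = 0.008611 m = 8.611 mm
Final answer: delta = 8.611 mm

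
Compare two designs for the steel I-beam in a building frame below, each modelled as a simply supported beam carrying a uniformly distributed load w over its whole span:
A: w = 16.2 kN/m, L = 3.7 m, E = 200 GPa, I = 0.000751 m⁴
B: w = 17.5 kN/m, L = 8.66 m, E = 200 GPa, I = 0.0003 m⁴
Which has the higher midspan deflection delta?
Model: a simply supported beam carrying a uniformly distributed load w over its whole span, so delta = (5·w·L^4) / (384·E·I) (SI units).
  A: delta = (5 × 16200 × 3.7^4) / (384 × (2 × 10¹¹) × 0.000751) = 0.0002632 m = 0.2632 mm
  B: delta = (5 × 17500 × 8.66^4) / (384 × (2 × 10¹¹) × 0.0003) = 0.02136 m = 21.36 mm
21.36 mm > 0.2632 mm, so B is larger.
Final answer: B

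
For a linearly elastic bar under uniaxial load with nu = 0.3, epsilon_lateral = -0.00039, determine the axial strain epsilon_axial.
Model: a linearly elastic bar under uniaxial load, so epsilon_lateral = -nu·epsilon_axial.
Solve for epsilon_axial: epsilon_axial = -epsilon_lateral / nu.
Substitute:
  epsilon_axial = -(-0.00039) / 0.3
  epsilon_axial = 0.0013
Final answer: epsilon_axial = 0.0013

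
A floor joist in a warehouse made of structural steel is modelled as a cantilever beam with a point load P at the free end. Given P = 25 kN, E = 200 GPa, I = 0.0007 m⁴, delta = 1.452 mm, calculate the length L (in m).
Model: a cantilever beam with a point load P at the free end, so delta = (P·L^3) / (3·E·I).
Solve for L: L = ((3·delta·E·I) / P)^(1/3).
Convert to SI units:
  P = 25 kN = 25000 N
  E = 200 GPa = 2 × 10¹¹ Pa
  delta = 1.452 mm = 0.001452 m
Substitute:
  L = ((3 × 0.001452 × (2 × 10¹¹) × 0.0007) / 25000)^(1/3)
  L = 2.9 m
Final answer: L = 2.9 m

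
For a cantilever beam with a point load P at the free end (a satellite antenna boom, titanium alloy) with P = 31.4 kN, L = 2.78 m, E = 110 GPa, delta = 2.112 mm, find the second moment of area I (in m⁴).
Model: a cantilever beam with a point load P at the free end, so delta = (P·L^3) / (3·E·I).
Solve for I: I = (P·L^3) / (3·delta·E).
Convert to SI units:
  P = 31.4 kN = 31400 N
  E = 110 GPa = 1.1 × 10¹¹ Pa
  delta = 2.112 mm = 0.002112 m
Substitute:
  I = (31400 × 2.78^3) / (3 × 0.002112 × (1.1 × 10¹¹))
  I = 0.000968 m⁴
Final answer: I = 0.000968 m⁴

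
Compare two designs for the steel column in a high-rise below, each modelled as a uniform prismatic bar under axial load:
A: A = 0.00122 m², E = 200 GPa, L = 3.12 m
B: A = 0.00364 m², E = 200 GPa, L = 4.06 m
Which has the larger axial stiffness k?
Model: a uniform prismatic bar under axial load, so k = (A·E) / L (SI units).
  A: k = (0.00122 × (2 × 10¹¹)) / 3.12 = 7.821 × 10⁷ N/m = 78.21 MN/m
  B: k = (0.00364 × (2 × 10¹¹)) / 4.06 = 1.793 × 10⁸ N/m = 179.3 MN/m
179.3 MN/m > 78.21 MN/m, so B is larger.
Final answer: B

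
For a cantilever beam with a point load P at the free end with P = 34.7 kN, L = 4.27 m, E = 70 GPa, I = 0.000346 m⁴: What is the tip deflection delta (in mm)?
Model: a cantilever beam with a point load P at the free end, so delta = (P·L^3) / (3·E·I).
Convert to SI units:
  P = 34.7 kN = 34700 N
  E = 70 GPa = 7 × 10¹⁰ Pa
Substitute:
  delta = (34700 × 4.27^3) / (3 × (7 × 10¹⁰) × 0.000346)
  delta = 0.03718 m
Convert: delta = 0.03718 m = 37.18 mm
Final answer: delta = 37.18 mm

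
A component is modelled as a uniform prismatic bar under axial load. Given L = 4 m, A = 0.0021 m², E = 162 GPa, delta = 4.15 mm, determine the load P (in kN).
Model: a uniform prismatic bar under axial load, so delta = (P·L) / (A·E).
Solve for P: P = (delta·A·E) / L.
Convert to SI units:
  E = 162 GPa = 1.62 × 10¹¹ Pa
  delta = 4.15 mm = 0.00415 m
Substitute:
  P = (0.00415 × 0.0021 × (1.62 × 10¹¹)) / 4
  P = 353000 N
Convert: P = 353000 N = 353 kN
Final answer: P = 353 kN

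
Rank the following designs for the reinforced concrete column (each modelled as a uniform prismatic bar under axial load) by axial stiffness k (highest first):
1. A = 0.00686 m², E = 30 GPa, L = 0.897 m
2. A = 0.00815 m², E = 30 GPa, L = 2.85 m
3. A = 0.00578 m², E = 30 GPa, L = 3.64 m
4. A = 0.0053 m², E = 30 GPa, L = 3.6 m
Model: a uniform prismatic bar under axial load, so k = (A·E) / L (SI units).
  Case 1: k = (0.00686 × (3 × 10¹⁰)) / 0.897 = 2.294 × 10⁸ N/m = 229.4 MN/m
  Case 2: k = (0.00815 × (3 × 10¹⁰)) / 2.85 = 8.579 × 10⁷ N/m = 85.79 MN/m
  Case 3: k = (0.00578 × (3 × 10¹⁰)) / 3.64 = 4.764 × 10⁷ N/m = 47.64 MN/m
  Case 4: k = (0.0053 × (3 × 10¹⁰)) / 3.6 = 4.417 × 10⁷ N/m = 44.17 MN/m
Ordering: 229.4 MN/m (case 1) > 85.79 MN/m (case 2) > 47.64 MN/m (case 3) > 44.17 MN/m (case 4)
Final answer: 1, 2, 3, 4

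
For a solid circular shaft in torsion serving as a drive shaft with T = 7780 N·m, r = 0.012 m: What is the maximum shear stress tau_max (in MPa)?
Model: a solid circular shaft in torsion, so tau_max = (2·T) / (π·r^3).
Substitute:
  tau_max = (2 × 7780) / (π × 0.012^3)
  tau_max = 2.866 × 10⁹ Pa
Convert: tau_max = 2.866 × 10⁹ Pa = 2866 MPa
Final answer: tau_max = 2866 MPa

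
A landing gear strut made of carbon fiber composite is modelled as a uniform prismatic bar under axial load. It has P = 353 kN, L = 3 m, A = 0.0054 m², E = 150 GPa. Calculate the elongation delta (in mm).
Model: a uniform prismatic bar under axial load, so delta = (P·L) / (A·E).
Convert to SI units:
  P = 353 kN = 353000 N
  E = 150 GPa = 1.5 × 10¹¹ Pa
Substitute:
  delta = (353000 × 3) / (0.0054 × (1.5 × 10¹¹))
  delta = 0.001307 m
Convert: delta = 0.001307 m = 1.307 mm
Final answer: delta = 1.307 mm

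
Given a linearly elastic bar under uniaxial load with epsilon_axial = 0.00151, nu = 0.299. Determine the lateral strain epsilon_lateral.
Model: a linearly elastic bar under uniaxial load, so epsilon_lateral = -nu·epsilon_axial.
Substitute:
  epsilon_lateral = -(0.299 × 0.00151)
  epsilon_lateral = -0.0004515
Final answer: epsilon_lateral = -0.0004515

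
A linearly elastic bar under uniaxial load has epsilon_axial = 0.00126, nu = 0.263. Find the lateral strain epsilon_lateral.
Model: a linearly elastic bar under uniaxial load, so epsilon_lateral = -nu·epsilon_axial.
Substitute:
  epsilon_lateral = -(0.263 × 0.00126)
  epsilon_lateral = -0.0003314
Final answer: epsilon_lateral = -0.0003314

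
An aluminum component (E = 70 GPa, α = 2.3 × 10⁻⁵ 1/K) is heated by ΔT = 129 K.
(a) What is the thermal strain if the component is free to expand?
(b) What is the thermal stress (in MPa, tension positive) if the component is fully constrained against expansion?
(a) Free thermal strain ε_th = α·ΔT = (2.3 × 10⁻⁵) × 129 = 0.002967
(b) Fully constrained, the expansion is suppressed, so σ = -E·α·ΔT. Convert E = 70 GPa = 7 × 10¹⁰ Pa.
  σ = -(7 × 10¹⁰) × (2.3 × 10⁻⁵) × 129 = -2.077 × 10⁸ Pa = -207.7 MPa (compressive)
Final answer: (a) ε_th = 0.002967, (b) σ = -207.7 MPa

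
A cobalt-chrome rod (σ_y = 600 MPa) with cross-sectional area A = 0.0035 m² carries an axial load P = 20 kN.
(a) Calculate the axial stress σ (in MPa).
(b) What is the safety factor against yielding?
(a) Axial stress σ = P/A. Convert P = 20 kN = 20000 N.
  σ = 20000 / 0.0035 = 5.714 × 10⁶ Pa = 5.714 MPa
(b) Safety factor SF = σ_y/σ = 600 / 5.714 = 105
Final answer: (a) σ = 5.714 MPa, (b) SF = 105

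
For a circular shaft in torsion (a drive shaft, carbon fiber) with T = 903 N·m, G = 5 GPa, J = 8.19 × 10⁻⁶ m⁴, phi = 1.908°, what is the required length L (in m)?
Model: a circular shaft in torsion, so phi = (T·L) / (G·J).
Solve for L: L = (phi·G·J) / T.
Convert to SI units:
  G = 5 GPa = 5 × 10⁹ Pa
  phi = 1.908° = 0.0333 rad
Substitute:
  L = (0.0333 × (5 × 10⁹) × (8.19 × 10⁻⁶)) / 903
  L = 1.51 m
Final answer: L = 1.51 m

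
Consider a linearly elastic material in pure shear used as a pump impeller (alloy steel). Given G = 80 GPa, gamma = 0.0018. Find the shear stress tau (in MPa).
Model: a linearly elastic material in pure shear, so tau = G·gamma.
Convert to SI units:
  G = 80 GPa = 8 × 10¹⁰ Pa
Substitute:
  tau = (8 × 10¹⁰) × 0.0018
  tau = 1.44 × 10⁸ Pa
Convert: tau = 1.44 × 10⁸ Pa = 144 MPa
Final answer: tau = 144 MPa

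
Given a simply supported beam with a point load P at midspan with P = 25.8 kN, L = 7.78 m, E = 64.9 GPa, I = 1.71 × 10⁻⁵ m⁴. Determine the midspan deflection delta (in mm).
Model: a simply supported beam with a point load P at midspan, so delta = (P·L^3) / (48·E·I).
Convert to SI units:
  P = 25.8 kN = 25800 N
  E = 64.9 GPa = 6.49 × 10¹⁰ Pa
Substitute:
  delta = (25800 × 7.78^3) / (48 × (6.49 × 10¹⁰) × (1.71 × 10⁻⁵))
  delta = 0.2281 m
Convert: delta = 0.2281 m = 228.1 mm
Final answer: delta = 228.1 mm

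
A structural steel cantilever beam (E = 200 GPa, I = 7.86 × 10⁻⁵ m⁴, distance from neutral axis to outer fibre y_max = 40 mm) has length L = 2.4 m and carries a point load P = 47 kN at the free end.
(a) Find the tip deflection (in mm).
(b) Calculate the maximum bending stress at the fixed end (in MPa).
(a) Tip deflection of a cantilever with an end point load: δ = P·L^3 / (3·E·I). Convert P = 47 kN = 47000 N, E = 200 GPa = 2 × 10¹¹ Pa.
  δ = (47000 × 2.4^3) / (3 × (2 × 10¹¹) × (7.86 × 10⁻⁵)) = 0.01378 m = 13.78 mm
(b) Maximum bending moment at the fixed end: M = P·L = 47000 × 2.4 = 112800 N·m. Convert y_max = 40 mm = 0.04 m.
  σ = M·y_max / I = (112800 × 0.04) / (7.86 × 10⁻⁵) = 5.74 × 10⁷ Pa = 57.4 MPa
Final answer: (a) δ = 13.78 mm, (b) σ = 57.4 MPa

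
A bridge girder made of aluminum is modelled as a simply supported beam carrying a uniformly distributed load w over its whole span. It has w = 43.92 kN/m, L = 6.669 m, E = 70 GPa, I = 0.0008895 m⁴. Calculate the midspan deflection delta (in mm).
Model: a simply supported beam carrying a uniformly distributed load w over its whole span, so delta = (5·w·L^4) / (384·E·I).
Convert to SI units:
  w = 43.92 kN/m = 43920 N/m
  E = 70 GPa = 7 × 10¹⁰ Pa
Substitute:
  delta = (5 × 43920 × 6.669^4) / (384 × (7 × 10¹⁰) × 0.0008895)
  delta = 0.01817 m
Convert: delta = 0.01817 m = 18.17 mm
Final answer: delta = 18.17 mm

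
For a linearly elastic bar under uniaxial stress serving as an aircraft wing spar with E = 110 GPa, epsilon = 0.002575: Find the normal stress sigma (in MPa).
Model: a linearly elastic bar under uniaxial stress, so sigma = E·epsilon.
Convert to SI units:
  E = 110 GPa = 1.1 × 10¹¹ Pa
Substitute:
  sigma = (1.1 × 10¹¹) × 0.002575
  sigma = 2.832 × 10⁸ Pa
Convert: sigma = 2.832 × 10⁸ Pa = 283.2 MPa
Final answer: sigma = 283.2 MPa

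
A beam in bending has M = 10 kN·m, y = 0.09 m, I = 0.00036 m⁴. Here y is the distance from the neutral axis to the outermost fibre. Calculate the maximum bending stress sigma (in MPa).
Model: a beam in bending, so sigma = (M·y) / I.
Convert to SI units:
  M = 10 kN·m = 10000 N·m
Substitute:
  sigma = (10000 × 0.09) / 0.00036
  sigma = 2.5 × 10⁶ Pa
Convert: sigma = 2.5 × 10⁶ Pa = 2.5 MPa
Final answer: sigma = 2.5 MPa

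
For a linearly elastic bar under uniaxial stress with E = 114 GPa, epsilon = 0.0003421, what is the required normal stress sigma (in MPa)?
Model: a linearly elastic bar under uniaxial stress, so epsilon = sigma / E.
Solve for sigma: sigma = epsilon·E.
Convert to SI units:
  E = 114 GPa = 1.14 × 10¹¹ Pa
Substitute:
  sigma = 0.0003421 × (1.14 × 10¹¹)
  sigma = 3.9 × 10⁷ Pa
Convert: sigma = 3.9 × 10⁷ Pa = 39 MPa
Final answer: sigma = 39 MPa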